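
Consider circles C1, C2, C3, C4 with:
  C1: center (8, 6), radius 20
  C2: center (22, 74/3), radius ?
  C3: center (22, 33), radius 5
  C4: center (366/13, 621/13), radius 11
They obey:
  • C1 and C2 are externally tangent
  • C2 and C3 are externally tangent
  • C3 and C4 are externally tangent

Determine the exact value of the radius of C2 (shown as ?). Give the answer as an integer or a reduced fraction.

10/3

1. [ext C1·C2]  r_C2² + 40r_C2 − 1300/9 = 0  ⇒  r_C2 = 10/3 (r>0 drops 1)
2. [ext C2·C3]  r_C2² + 10r_C2 − 400/9 = 0  ⇒  r_C2 = 10/3 (r>0 drops 1)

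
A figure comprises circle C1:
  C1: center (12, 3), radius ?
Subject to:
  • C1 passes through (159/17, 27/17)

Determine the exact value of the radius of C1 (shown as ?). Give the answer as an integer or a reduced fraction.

3

1. [C1∋P]  r_C1² − 9 = 0  ⇒  r_C1 = 3 (r>0 drops 1)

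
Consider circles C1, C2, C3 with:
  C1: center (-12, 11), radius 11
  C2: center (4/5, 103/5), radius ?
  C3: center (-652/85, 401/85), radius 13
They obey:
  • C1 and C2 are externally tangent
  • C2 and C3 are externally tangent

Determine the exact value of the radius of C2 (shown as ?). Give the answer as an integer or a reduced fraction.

1. [ext C1·C2]  r_C2² + 22r_C2 − 135 = 0  ⇒  r_C2 = 5 (r>0 drops 1)
2. [ext C2·C3]  r_C2² + 26r_C2 − 155 = 0  ⇒  r_C2 = 5 (r>0 drops 1)

5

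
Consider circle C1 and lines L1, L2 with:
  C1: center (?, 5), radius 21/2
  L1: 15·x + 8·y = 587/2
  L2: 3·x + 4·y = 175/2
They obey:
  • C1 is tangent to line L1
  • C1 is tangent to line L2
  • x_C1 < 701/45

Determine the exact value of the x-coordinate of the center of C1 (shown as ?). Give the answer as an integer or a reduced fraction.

5

1. [C1‖L1]  x_C1² − (169/5)x_C1 + 144 = 0  ⇒  x_C1 = 5 or 144/5
2. [C1‖L2]  x_C1² − 45x_C1 + 200 = 0  ⇒  x_C1 = 5 or 40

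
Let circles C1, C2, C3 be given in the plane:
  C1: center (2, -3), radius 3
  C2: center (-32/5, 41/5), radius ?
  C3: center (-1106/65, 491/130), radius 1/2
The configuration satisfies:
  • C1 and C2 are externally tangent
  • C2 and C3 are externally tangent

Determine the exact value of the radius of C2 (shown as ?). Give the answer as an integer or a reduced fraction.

11

1. [ext C1·C2]  r_C2² + 6r_C2 − 187 = 0  ⇒  r_C2 = 11 (r>0 drops 1)
2. [ext C2·C3]  r_C2² + 1r_C2 − 132 = 0  ⇒  r_C2 = 11 (r>0 drops 1)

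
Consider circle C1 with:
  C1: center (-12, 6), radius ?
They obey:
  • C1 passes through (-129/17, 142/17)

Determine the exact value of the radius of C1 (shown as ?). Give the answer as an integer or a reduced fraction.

1. [C1∋P]  r_C1² − 25 = 0  ⇒  r_C1 = 5 (r>0 drops 1)

5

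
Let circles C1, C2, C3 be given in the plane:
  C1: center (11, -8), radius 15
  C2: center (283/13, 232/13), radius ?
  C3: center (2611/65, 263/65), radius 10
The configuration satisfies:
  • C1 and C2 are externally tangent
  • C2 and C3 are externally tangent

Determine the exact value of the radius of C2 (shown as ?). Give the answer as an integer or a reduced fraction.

1. [ext C1·C2]  r_C2² + 30r_C2 − 559 = 0  ⇒  r_C2 = 13 (r>0 drops 1)
2. [ext C2·C3]  r_C2² + 20r_C2 − 429 = 0  ⇒  r_C2 = 13 (r>0 drops 1)

13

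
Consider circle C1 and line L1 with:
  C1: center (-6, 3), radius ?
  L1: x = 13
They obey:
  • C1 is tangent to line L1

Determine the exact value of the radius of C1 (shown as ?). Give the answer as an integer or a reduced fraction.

1. [C1‖L1]  r_C1² − 361 = 0  ⇒  r_C1 = 19 (r>0 drops 1)

19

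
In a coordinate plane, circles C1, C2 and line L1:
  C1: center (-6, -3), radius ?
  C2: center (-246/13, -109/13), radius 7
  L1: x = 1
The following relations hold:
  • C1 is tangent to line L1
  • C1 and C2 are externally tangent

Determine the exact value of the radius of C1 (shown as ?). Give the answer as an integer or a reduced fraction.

1. [C1‖L1]  r_C1² − 49 = 0  ⇒  r_C1 = 7 (r>0 drops 1)
2. [ext C1·C2]  r_C1² + 14r_C1 − 147 = 0  ⇒  r_C1 = 7 (r>0 drops 1)

7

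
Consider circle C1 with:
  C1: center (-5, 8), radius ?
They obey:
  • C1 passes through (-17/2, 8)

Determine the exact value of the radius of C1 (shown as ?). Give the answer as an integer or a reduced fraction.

7/2

1. [C1∋P]  r_C1² − 49/4 = 0  ⇒  r_C1 = 7/2 (r>0 drops 1)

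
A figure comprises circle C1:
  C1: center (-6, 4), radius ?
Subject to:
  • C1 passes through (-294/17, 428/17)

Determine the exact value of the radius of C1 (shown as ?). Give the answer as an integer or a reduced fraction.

1. [C1∋P]  r_C1² − 576 = 0  ⇒  r_C1 = 24 (r>0 drops 1)

24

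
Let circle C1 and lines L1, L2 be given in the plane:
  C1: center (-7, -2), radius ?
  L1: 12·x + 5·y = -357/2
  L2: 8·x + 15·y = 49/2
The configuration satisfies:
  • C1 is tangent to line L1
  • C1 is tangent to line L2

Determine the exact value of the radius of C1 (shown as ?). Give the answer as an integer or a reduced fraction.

13/2

1. [C1‖L1]  r_C1² − 169/4 = 0  ⇒  r_C1 = 13/2 (r>0 drops 1)
2. [C1‖L2]  r_C1² − 169/4 = 0  ⇒  r_C1 = 13/2 (r>0 drops 1)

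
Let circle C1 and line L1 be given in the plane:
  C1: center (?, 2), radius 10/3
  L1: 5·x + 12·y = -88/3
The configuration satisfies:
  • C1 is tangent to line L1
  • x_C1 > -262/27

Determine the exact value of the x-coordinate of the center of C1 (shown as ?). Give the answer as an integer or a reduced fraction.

1. [C1‖L1]  x_C1² + (64/3)x_C1 + 116/3 = 0  ⇒  x_C1 = -58/3 or -2
2. given x_C1 > -262/27: keep -2

-2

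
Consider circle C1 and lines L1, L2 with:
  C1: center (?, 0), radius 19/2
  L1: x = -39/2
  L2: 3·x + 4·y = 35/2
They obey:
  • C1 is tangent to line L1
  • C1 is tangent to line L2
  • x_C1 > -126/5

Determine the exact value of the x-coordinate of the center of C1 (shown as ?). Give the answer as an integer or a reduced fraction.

1. [C1‖L1]  x_C1² + 39x_C1 + 290 = 0  ⇒  x_C1 = -29 or -10
2. [C1‖L2]  x_C1² − (35/3)x_C1 − 650/3 = 0  ⇒  x_C1 = -10 or 65/3

-10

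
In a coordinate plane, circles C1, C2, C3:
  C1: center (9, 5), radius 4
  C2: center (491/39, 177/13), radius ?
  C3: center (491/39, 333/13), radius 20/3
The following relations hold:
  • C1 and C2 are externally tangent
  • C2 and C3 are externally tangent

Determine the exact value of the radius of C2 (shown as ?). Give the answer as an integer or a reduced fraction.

1. [ext C1·C2]  r_C2² + 8r_C2 − 640/9 = 0  ⇒  r_C2 = 16/3 (r>0 drops 1)
2. [ext C2·C3]  r_C2² + (40/3)r_C2 − 896/9 = 0  ⇒  r_C2 = 16/3 (r>0 drops 1)

16/3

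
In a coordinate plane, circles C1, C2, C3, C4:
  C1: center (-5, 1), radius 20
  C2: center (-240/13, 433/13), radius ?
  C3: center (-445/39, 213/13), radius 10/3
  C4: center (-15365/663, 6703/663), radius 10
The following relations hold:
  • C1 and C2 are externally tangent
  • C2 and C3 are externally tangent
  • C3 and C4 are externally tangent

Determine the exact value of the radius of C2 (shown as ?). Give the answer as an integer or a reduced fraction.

15

1. [ext C1·C2]  r_C2² + 40r_C2 − 825 = 0  ⇒  r_C2 = 15 (r>0 drops 1)
2. [ext C2·C3]  r_C2² + (20/3)r_C2 − 325 = 0  ⇒  r_C2 = 15 (r>0 drops 1)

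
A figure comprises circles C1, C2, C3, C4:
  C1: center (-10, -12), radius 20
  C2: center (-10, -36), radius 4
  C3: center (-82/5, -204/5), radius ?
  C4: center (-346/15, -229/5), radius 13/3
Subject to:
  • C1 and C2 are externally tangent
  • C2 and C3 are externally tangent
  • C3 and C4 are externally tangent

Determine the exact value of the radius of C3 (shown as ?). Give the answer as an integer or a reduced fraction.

4

1. [ext C2·C3]  r_C3² + 8r_C3 − 48 = 0  ⇒  r_C3 = 4 (r>0 drops 1)
2. [ext C3·C4]  r_C3² + (26/3)r_C3 − 152/3 = 0  ⇒  r_C3 = 4 (r>0 drops 1)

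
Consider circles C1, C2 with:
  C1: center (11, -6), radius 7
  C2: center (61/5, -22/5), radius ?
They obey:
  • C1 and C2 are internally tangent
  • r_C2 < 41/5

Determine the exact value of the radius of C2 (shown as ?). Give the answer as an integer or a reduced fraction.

5

1. [int C1,C2]  r_C2² − 14r_C2 + 45 = 0  ⇒  r_C2 = 5 or 9
2. given r_C2 < 41/5: keep 5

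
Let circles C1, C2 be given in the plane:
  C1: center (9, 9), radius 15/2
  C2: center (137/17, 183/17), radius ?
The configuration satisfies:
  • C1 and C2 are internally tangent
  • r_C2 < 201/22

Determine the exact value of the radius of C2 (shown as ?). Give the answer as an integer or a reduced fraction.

1. [int C1,C2]  r_C2² − 15r_C2 + 209/4 = 0  ⇒  r_C2 = 11/2 or 19/2
2. given r_C2 < 201/22: keep 11/2

11/2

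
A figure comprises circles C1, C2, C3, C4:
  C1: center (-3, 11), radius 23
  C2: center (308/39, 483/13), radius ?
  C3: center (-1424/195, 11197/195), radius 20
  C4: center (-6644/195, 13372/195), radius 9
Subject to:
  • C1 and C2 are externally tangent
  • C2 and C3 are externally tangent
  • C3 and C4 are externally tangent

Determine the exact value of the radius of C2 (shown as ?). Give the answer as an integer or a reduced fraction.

1. [ext C1·C2]  r_C2² + 46r_C2 − 2464/9 = 0  ⇒  r_C2 = 16/3 (r>0 drops 1)
2. [ext C2·C3]  r_C2² + 40r_C2 − 2176/9 = 0  ⇒  r_C2 = 16/3 (r>0 drops 1)

16/3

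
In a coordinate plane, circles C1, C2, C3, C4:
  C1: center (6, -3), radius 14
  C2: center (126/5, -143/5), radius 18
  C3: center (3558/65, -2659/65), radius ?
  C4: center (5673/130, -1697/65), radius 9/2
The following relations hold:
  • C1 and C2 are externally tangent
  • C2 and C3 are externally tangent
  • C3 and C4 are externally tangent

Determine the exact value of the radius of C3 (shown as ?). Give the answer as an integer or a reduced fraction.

1. [ext C2·C3]  r_C3² + 36r_C3 − 700 = 0  ⇒  r_C3 = 14 (r>0 drops 1)
2. [ext C3·C4]  r_C3² + 9r_C3 − 322 = 0  ⇒  r_C3 = 14 (r>0 drops 1)

14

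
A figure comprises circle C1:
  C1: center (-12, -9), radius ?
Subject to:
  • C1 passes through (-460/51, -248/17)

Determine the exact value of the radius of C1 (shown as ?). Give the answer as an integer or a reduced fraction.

1. [C1∋P]  r_C1² − 361/9 = 0  ⇒  r_C1 = 19/3 (r>0 drops 1)

19/3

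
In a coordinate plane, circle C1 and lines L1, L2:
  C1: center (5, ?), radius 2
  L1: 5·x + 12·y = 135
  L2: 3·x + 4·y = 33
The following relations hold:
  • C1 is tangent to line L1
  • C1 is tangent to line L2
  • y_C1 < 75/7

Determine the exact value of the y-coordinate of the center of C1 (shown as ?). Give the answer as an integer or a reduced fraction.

7

1. [C1‖L1]  y_C1² − (55/3)y_C1 + 238/3 = 0  ⇒  y_C1 = 7 or 34/3
2. [C1‖L2]  y_C1² − 9y_C1 + 14 = 0  ⇒  y_C1 = 2 or 7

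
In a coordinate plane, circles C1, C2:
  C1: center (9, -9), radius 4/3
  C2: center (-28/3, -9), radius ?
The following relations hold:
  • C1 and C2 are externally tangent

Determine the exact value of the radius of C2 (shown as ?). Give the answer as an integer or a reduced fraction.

1. [ext C1·C2]  r_C2² + (8/3)r_C2 − 1003/3 = 0  ⇒  r_C2 = 17 (r>0 drops 1)

17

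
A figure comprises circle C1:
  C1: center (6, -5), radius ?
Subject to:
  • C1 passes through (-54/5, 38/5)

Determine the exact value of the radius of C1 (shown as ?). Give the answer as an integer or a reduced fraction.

21

1. [C1∋P]  r_C1² − 441 = 0  ⇒  r_C1 = 21 (r>0 drops 1)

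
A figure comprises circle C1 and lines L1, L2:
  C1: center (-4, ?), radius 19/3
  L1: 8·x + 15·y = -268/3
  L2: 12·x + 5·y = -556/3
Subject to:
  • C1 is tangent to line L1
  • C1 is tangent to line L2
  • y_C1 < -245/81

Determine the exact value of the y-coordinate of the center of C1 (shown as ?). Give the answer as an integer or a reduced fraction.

1. [C1‖L1]  y_C1² + (344/45)y_C1 − 1661/45 = 0  ⇒  y_C1 = -11 or 151/45
2. [C1‖L2]  y_C1² + (824/15)y_C1 + 7249/15 = 0  ⇒  y_C1 = -659/15 or -11

-11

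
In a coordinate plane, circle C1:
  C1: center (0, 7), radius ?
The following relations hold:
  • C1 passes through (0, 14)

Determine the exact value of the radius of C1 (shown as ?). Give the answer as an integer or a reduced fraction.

1. [C1∋P]  r_C1² − 49 = 0  ⇒  r_C1 = 7 (r>0 drops 1)

7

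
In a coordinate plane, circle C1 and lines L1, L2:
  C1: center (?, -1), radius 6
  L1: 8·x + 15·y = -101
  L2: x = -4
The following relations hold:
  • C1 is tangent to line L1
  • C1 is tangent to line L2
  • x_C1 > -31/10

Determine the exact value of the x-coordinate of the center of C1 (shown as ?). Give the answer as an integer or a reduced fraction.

1. [C1‖L1]  x_C1² + (43/2)x_C1 − 47 = 0  ⇒  x_C1 = -47/2 or 2
2. [C1‖L2]  x_C1² + 8x_C1 − 20 = 0  ⇒  x_C1 = -10 or 2

2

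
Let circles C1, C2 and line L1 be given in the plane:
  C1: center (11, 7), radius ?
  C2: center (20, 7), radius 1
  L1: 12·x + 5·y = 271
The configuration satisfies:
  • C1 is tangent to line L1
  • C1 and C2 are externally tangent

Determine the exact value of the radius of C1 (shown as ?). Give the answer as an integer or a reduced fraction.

8

1. [C1‖L1]  r_C1² − 64 = 0  ⇒  r_C1 = 8 (r>0 drops 1)
2. [ext C1·C2]  r_C1² + 2r_C1 − 80 = 0  ⇒  r_C1 = 8 (r>0 drops 1)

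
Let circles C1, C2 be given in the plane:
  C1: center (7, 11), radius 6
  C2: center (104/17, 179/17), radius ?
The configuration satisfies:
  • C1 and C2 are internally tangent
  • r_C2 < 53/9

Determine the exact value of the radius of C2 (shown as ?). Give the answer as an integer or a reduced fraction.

1. [int C1,C2]  r_C2² − 12r_C2 + 35 = 0  ⇒  r_C2 = 5 or 7
2. given r_C2 < 53/9: keep 5

5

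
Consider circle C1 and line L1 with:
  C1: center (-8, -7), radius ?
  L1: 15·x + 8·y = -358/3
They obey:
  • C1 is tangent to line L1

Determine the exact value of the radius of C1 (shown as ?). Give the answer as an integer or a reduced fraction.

10/3

1. [C1‖L1]  r_C1² − 100/9 = 0  ⇒  r_C1 = 10/3 (r>0 drops 1)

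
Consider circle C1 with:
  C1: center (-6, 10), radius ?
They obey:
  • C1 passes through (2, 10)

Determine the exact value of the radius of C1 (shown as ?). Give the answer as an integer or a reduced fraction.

1. [C1∋P]  r_C1² − 64 = 0  ⇒  r_C1 = 8 (r>0 drops 1)

8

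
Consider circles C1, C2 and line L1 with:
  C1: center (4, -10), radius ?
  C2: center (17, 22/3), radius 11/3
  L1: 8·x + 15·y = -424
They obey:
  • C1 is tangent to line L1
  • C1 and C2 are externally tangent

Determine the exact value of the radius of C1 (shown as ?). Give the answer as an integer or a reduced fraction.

18

1. [C1‖L1]  r_C1² − 324 = 0  ⇒  r_C1 = 18 (r>0 drops 1)
2. [ext C1·C2]  r_C1² + (22/3)r_C1 − 456 = 0  ⇒  r_C1 = 18 (r>0 drops 1)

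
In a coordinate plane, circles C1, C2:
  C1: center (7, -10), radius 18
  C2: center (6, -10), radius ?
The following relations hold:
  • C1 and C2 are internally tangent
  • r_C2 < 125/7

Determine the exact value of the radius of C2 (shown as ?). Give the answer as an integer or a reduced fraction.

1. [int C1,C2]  r_C2² − 36r_C2 + 323 = 0  ⇒  r_C2 = 17 or 19
2. given r_C2 < 125/7: keep 17

17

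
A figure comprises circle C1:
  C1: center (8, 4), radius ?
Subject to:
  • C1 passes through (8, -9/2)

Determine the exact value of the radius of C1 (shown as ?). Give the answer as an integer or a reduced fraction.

17/2

1. [C1∋P]  r_C1² − 289/4 = 0  ⇒  r_C1 = 17/2 (r>0 drops 1)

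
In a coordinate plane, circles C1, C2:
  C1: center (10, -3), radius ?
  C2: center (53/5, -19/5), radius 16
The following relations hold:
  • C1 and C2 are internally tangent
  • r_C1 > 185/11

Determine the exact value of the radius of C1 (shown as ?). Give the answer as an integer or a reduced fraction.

17

1. [int C1,C2]  r_C1² − 32r_C1 + 255 = 0  ⇒  r_C1 = 15 or 17
2. given r_C1 > 185/11: keep 17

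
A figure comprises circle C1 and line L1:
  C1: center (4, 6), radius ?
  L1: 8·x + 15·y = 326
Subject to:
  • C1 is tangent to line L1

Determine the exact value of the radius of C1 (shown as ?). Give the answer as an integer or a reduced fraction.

1. [C1‖L1]  r_C1² − 144 = 0  ⇒  r_C1 = 12 (r>0 drops 1)

12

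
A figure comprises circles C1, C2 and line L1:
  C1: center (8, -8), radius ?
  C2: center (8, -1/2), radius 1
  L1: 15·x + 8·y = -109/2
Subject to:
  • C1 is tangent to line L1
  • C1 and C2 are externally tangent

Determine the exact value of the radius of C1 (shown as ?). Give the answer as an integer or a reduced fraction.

13/2

1. [C1‖L1]  r_C1² − 169/4 = 0  ⇒  r_C1 = 13/2 (r>0 drops 1)
2. [ext C1·C2]  r_C1² + 2r_C1 − 221/4 = 0  ⇒  r_C1 = 13/2 (r>0 drops 1)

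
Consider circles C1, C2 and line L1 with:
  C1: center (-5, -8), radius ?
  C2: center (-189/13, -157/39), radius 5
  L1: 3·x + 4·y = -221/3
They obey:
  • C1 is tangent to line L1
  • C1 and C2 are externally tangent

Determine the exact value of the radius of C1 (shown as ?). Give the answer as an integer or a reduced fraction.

16/3

1. [C1‖L1]  r_C1² − 256/9 = 0  ⇒  r_C1 = 16/3 (r>0 drops 1)
2. [ext C1·C2]  r_C1² + 10r_C1 − 736/9 = 0  ⇒  r_C1 = 16/3 (r>0 drops 1)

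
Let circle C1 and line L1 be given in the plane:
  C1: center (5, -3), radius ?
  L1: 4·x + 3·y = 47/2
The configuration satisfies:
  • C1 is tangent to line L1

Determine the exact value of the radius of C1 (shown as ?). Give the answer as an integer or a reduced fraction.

1. [C1‖L1]  r_C1² − 25/4 = 0  ⇒  r_C1 = 5/2 (r>0 drops 1)

5/2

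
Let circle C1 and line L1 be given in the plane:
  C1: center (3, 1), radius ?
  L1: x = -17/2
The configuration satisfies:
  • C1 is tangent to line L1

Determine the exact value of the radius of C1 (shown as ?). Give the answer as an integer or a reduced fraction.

1. [C1‖L1]  r_C1² − 529/4 = 0  ⇒  r_C1 = 23/2 (r>0 drops 1)

23/2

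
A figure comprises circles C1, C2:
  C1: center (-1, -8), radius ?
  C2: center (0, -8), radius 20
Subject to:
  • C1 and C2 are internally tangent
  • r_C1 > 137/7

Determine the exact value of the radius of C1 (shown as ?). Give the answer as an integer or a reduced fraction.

21

1. [int C1,C2]  r_C1² − 40r_C1 + 399 = 0  ⇒  r_C1 = 19 or 21
2. given r_C1 > 137/7: keep 21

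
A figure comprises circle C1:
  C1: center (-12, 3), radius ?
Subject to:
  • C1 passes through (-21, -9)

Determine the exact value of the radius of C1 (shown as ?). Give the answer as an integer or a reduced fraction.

15

1. [C1∋P]  r_C1² − 225 = 0  ⇒  r_C1 = 15 (r>0 drops 1)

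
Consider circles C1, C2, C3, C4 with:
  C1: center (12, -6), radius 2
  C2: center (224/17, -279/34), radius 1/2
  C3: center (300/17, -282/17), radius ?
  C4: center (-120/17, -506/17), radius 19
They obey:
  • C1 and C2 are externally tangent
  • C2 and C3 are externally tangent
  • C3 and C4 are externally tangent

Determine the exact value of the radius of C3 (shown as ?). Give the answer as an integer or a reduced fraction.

1. [ext C2·C3]  r_C3² + 1r_C3 − 90 = 0  ⇒  r_C3 = 9 (r>0 drops 1)
2. [ext C3·C4]  r_C3² + 38r_C3 − 423 = 0  ⇒  r_C3 = 9 (r>0 drops 1)

9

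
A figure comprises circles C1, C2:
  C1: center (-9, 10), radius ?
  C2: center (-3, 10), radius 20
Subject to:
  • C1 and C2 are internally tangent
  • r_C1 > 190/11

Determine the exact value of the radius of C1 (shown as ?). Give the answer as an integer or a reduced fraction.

26

1. [int C1,C2]  r_C1² − 40r_C1 + 364 = 0  ⇒  r_C1 = 14 or 26
2. given r_C1 > 190/11: keep 26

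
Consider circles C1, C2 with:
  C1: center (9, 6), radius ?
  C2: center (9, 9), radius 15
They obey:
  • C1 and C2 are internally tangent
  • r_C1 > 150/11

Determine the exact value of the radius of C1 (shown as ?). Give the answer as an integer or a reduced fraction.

18

1. [int C1,C2]  r_C1² − 30r_C1 + 216 = 0  ⇒  r_C1 = 12 or 18
2. given r_C1 > 150/11: keep 18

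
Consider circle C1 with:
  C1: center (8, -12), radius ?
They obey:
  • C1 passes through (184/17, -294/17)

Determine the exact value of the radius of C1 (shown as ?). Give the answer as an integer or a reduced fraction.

1. [C1∋P]  r_C1² − 36 = 0  ⇒  r_C1 = 6 (r>0 drops 1)

6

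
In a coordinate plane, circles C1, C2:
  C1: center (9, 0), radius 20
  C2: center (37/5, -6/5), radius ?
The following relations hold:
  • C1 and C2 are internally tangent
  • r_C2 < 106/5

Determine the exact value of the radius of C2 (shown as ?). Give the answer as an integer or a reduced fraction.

1. [int C1,C2]  r_C2² − 40r_C2 + 396 = 0  ⇒  r_C2 = 18 or 22
2. given r_C2 < 106/5: keep 18

18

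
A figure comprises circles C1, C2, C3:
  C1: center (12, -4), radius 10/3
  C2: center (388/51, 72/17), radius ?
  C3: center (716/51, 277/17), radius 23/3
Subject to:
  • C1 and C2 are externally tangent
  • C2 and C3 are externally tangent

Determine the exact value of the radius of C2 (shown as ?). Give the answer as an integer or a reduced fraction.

6

1. [ext C1·C2]  r_C2² + (20/3)r_C2 − 76 = 0  ⇒  r_C2 = 6 (r>0 drops 1)
2. [ext C2·C3]  r_C2² + (46/3)r_C2 − 128 = 0  ⇒  r_C2 = 6 (r>0 drops 1)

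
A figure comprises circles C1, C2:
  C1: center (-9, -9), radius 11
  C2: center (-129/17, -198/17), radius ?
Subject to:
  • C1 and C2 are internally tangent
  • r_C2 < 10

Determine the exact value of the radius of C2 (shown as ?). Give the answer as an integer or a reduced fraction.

8

1. [int C1,C2]  r_C2² − 22r_C2 + 112 = 0  ⇒  r_C2 = 8 or 14
2. given r_C2 < 10: keep 8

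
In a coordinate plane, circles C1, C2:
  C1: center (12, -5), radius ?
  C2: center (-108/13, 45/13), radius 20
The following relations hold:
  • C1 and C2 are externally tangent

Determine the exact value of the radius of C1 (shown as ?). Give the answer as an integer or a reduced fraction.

1. [ext C1·C2]  r_C1² + 40r_C1 − 84 = 0  ⇒  r_C1 = 2 (r>0 drops 1)

2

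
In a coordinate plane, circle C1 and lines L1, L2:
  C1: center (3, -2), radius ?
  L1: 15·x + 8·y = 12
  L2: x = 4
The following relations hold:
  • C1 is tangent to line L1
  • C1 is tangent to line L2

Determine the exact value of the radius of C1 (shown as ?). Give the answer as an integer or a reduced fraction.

1

1. [C1‖L1]  r_C1² − 1 = 0  ⇒  r_C1 = 1 (r>0 drops 1)
2. [C1‖L2]  r_C1² − 1 = 0  ⇒  r_C1 = 1 (r>0 drops 1)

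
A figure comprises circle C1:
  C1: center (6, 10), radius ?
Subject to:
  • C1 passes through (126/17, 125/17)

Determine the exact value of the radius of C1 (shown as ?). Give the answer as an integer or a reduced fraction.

3

1. [C1∋P]  r_C1² − 9 = 0  ⇒  r_C1 = 3 (r>0 drops 1)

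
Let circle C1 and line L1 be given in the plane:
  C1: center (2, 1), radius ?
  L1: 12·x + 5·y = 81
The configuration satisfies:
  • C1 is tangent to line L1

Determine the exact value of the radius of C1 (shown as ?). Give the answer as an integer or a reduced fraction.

1. [C1‖L1]  r_C1² − 16 = 0  ⇒  r_C1 = 4 (r>0 drops 1)

4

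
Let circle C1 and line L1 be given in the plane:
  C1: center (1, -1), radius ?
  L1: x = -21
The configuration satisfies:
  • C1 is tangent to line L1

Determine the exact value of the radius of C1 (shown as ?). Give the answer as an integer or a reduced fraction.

22

1. [C1‖L1]  r_C1² − 484 = 0  ⇒  r_C1 = 22 (r>0 drops 1)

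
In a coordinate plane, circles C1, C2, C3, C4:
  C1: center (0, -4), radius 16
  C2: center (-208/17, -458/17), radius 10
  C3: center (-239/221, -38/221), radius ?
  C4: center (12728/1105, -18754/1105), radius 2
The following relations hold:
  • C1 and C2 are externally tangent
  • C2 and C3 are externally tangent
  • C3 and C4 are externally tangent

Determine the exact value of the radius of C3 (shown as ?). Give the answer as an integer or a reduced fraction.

1. [ext C2·C3]  r_C3² + 20r_C3 − 741 = 0  ⇒  r_C3 = 19 (r>0 drops 1)
2. [ext C3·C4]  r_C3² + 4r_C3 − 437 = 0  ⇒  r_C3 = 19 (r>0 drops 1)

19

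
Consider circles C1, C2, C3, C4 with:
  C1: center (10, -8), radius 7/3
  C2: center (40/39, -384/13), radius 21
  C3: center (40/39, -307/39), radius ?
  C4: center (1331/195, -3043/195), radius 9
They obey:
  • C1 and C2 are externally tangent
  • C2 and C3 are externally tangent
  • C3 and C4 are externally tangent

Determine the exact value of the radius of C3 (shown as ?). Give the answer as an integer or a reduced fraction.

1. [ext C2·C3]  r_C3² + 42r_C3 − 256/9 = 0  ⇒  r_C3 = 2/3 (r>0 drops 1)
2. [ext C3·C4]  r_C3² + 18r_C3 − 112/9 = 0  ⇒  r_C3 = 2/3 (r>0 drops 1)

2/3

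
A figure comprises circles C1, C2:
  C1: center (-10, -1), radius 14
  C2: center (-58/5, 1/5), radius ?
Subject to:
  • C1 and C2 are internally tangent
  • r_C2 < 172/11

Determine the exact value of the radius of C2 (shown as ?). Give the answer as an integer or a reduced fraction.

1. [int C1,C2]  r_C2² − 28r_C2 + 192 = 0  ⇒  r_C2 = 12 or 16
2. given r_C2 < 172/11: keep 12

12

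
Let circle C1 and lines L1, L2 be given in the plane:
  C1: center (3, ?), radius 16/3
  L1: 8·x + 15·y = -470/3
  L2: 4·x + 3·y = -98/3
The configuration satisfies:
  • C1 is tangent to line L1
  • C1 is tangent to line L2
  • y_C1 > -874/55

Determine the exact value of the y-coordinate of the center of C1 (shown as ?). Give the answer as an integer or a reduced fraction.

-6

1. [C1‖L1]  y_C1² + (1084/45)y_C1 + 1628/15 = 0  ⇒  y_C1 = -814/45 or -6
2. [C1‖L2]  y_C1² + (268/9)y_C1 + 428/3 = 0  ⇒  y_C1 = -214/9 or -6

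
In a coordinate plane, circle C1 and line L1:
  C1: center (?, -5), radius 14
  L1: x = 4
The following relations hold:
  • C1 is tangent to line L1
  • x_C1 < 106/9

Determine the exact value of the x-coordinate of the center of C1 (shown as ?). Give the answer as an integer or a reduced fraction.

1. [C1‖L1]  x_C1² − 8x_C1 − 180 = 0  ⇒  x_C1 = -10 or 18
2. given x_C1 < 106/9: keep -10

-10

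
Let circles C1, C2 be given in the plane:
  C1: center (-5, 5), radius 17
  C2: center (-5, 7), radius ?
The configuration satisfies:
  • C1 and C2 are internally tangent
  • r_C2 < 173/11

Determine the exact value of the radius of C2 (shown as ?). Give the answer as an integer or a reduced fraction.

15

1. [int C1,C2]  r_C2² − 34r_C2 + 285 = 0  ⇒  r_C2 = 15 or 19
2. given r_C2 < 173/11: keep 15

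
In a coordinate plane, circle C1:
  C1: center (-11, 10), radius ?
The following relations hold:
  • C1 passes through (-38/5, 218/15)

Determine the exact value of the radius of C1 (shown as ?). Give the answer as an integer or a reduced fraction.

1. [C1∋P]  r_C1² − 289/9 = 0  ⇒  r_C1 = 17/3 (r>0 drops 1)

17/3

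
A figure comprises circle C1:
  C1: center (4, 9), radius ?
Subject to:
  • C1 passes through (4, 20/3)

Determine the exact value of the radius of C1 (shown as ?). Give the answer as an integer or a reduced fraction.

7/3

1. [C1∋P]  r_C1² − 49/9 = 0  ⇒  r_C1 = 7/3 (r>0 drops 1)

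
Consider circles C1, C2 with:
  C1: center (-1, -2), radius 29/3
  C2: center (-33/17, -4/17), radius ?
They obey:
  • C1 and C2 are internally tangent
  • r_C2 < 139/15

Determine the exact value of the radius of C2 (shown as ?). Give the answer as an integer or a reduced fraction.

23/3

1. [int C1,C2]  r_C2² − (58/3)r_C2 + 805/9 = 0  ⇒  r_C2 = 23/3 or 35/3
2. given r_C2 < 139/15: keep 23/3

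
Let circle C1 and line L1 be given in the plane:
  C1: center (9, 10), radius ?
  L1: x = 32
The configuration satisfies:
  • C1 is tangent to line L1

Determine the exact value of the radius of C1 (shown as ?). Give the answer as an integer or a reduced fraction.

1. [C1‖L1]  r_C1² − 529 = 0  ⇒  r_C1 = 23 (r>0 drops 1)

23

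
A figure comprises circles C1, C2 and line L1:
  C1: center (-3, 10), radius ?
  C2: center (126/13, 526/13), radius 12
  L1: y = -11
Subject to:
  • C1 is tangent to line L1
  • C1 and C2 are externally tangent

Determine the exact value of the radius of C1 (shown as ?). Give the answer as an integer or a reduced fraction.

1. [C1‖L1]  r_C1² − 441 = 0  ⇒  r_C1 = 21 (r>0 drops 1)
2. [ext C1·C2]  r_C1² + 24r_C1 − 945 = 0  ⇒  r_C1 = 21 (r>0 drops 1)

21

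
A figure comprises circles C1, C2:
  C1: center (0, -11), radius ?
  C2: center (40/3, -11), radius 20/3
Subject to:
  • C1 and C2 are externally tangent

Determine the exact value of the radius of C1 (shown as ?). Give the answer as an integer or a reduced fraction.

1. [ext C1·C2]  r_C1² + (40/3)r_C1 − 400/3 = 0  ⇒  r_C1 = 20/3 (r>0 drops 1)

20/3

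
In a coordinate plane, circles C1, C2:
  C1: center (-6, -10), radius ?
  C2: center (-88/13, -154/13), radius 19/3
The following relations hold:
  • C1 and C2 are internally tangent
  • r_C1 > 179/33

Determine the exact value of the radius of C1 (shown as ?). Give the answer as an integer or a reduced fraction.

1. [int C1,C2]  r_C1² − (38/3)r_C1 + 325/9 = 0  ⇒  r_C1 = 13/3 or 25/3
2. given r_C1 > 179/33: keep 25/3

25/3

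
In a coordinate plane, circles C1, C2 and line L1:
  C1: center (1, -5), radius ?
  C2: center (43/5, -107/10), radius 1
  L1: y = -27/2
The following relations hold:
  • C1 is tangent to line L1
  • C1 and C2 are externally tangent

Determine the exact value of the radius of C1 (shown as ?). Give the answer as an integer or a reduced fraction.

17/2

1. [C1‖L1]  r_C1² − 289/4 = 0  ⇒  r_C1 = 17/2 (r>0 drops 1)
2. [ext C1·C2]  r_C1² + 2r_C1 − 357/4 = 0  ⇒  r_C1 = 17/2 (r>0 drops 1)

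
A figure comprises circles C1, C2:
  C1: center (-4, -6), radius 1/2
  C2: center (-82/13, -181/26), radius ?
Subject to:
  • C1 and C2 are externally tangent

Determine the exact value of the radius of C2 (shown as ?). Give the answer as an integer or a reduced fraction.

1. [ext C1·C2]  r_C2² + 1r_C2 − 6 = 0  ⇒  r_C2 = 2 (r>0 drops 1)

2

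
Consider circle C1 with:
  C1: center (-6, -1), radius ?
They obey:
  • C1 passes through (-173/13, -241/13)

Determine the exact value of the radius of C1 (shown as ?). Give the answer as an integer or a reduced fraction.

19

1. [C1∋P]  r_C1² − 361 = 0  ⇒  r_C1 = 19 (r>0 drops 1)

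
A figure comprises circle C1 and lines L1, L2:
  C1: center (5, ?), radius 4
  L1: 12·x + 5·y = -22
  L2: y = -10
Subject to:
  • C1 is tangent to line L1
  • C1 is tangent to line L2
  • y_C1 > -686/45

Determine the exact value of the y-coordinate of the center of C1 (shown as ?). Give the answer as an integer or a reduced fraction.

1. [C1‖L1]  y_C1² + (164/5)y_C1 + 804/5 = 0  ⇒  y_C1 = -134/5 or -6
2. [C1‖L2]  y_C1² + 20y_C1 + 84 = 0  ⇒  y_C1 = -14 or -6

-6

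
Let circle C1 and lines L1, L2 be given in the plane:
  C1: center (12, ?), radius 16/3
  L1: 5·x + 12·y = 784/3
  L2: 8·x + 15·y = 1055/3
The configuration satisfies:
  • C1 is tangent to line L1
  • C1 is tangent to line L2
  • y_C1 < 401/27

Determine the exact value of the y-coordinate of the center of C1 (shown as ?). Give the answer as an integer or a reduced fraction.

11

1. [C1‖L1]  y_C1² − (302/9)y_C1 + 2233/9 = 0  ⇒  y_C1 = 11 or 203/9
2. [C1‖L2]  y_C1² − (1534/45)y_C1 + 11429/45 = 0  ⇒  y_C1 = 11 or 1039/45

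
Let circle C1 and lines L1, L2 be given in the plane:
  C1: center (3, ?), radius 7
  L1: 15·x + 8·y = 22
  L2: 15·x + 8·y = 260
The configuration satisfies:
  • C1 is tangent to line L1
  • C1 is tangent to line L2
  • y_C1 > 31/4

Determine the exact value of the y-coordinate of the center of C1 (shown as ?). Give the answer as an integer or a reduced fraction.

12

1. [C1‖L1]  y_C1² + (23/4)y_C1 − 213 = 0  ⇒  y_C1 = -71/4 or 12
2. [C1‖L2]  y_C1² − (215/4)y_C1 + 501 = 0  ⇒  y_C1 = 12 or 167/4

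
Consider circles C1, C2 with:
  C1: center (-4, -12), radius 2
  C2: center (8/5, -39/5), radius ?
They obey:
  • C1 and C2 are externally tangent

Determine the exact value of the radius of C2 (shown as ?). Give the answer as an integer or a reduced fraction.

1. [ext C1·C2]  r_C2² + 4r_C2 − 45 = 0  ⇒  r_C2 = 5 (r>0 drops 1)

5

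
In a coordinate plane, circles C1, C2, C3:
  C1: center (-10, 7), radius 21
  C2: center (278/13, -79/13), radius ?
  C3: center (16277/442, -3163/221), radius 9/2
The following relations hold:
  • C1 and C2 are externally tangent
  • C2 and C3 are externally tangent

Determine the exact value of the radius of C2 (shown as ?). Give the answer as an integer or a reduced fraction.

13

1. [ext C1·C2]  r_C2² + 42r_C2 − 715 = 0  ⇒  r_C2 = 13 (r>0 drops 1)
2. [ext C2·C3]  r_C2² + 9r_C2 − 286 = 0  ⇒  r_C2 = 13 (r>0 drops 1)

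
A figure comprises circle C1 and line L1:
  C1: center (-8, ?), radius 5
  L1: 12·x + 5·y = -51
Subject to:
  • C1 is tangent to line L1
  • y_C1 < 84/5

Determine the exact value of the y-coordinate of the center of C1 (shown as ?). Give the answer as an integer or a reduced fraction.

1. [C1‖L1]  y_C1² − 18y_C1 − 88 = 0  ⇒  y_C1 = -4 or 22
2. given y_C1 < 84/5: keep -4

-4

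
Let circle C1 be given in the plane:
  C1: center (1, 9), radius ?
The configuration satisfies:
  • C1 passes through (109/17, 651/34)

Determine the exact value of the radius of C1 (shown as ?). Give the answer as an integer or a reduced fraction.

23/2

1. [C1∋P]  r_C1² − 529/4 = 0  ⇒  r_C1 = 23/2 (r>0 drops 1)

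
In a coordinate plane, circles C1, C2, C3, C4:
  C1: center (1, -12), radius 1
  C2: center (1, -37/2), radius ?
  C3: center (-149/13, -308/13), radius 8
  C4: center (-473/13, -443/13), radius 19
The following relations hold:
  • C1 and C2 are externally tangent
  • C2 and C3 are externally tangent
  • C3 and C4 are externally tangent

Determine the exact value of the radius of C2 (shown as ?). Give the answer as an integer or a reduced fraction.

1. [ext C1·C2]  r_C2² + 2r_C2 − 165/4 = 0  ⇒  r_C2 = 11/2 (r>0 drops 1)
2. [ext C2·C3]  r_C2² + 16r_C2 − 473/4 = 0  ⇒  r_C2 = 11/2 (r>0 drops 1)

11/2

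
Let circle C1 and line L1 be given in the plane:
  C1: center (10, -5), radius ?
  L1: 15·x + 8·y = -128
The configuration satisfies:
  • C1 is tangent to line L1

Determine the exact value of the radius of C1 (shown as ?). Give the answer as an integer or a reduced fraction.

14

1. [C1‖L1]  r_C1² − 196 = 0  ⇒  r_C1 = 14 (r>0 drops 1)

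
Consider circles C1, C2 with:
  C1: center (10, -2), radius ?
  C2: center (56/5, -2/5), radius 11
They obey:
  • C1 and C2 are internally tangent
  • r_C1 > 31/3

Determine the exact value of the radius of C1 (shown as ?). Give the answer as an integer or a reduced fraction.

13

1. [int C1,C2]  r_C1² − 22r_C1 + 117 = 0  ⇒  r_C1 = 9 or 13
2. given r_C1 > 31/3: keep 13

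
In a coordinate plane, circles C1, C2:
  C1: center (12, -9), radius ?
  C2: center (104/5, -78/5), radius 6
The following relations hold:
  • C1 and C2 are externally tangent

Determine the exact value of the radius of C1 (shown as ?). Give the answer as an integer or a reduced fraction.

1. [ext C1·C2]  r_C1² + 12r_C1 − 85 = 0  ⇒  r_C1 = 5 (r>0 drops 1)

5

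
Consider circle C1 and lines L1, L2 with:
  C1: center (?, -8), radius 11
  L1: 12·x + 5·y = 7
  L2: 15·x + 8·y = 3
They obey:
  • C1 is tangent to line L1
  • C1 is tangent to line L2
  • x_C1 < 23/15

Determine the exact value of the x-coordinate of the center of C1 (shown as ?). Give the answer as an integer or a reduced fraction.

-8

1. [C1‖L1]  x_C1² − (47/6)x_C1 − 380/3 = 0  ⇒  x_C1 = -8 or 95/6
2. [C1‖L2]  x_C1² − (134/15)x_C1 − 2032/15 = 0  ⇒  x_C1 = -8 or 254/15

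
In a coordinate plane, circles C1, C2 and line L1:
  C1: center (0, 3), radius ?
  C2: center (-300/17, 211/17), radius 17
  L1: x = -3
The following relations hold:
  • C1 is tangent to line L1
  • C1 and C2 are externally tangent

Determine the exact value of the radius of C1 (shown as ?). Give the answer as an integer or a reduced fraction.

3

1. [C1‖L1]  r_C1² − 9 = 0  ⇒  r_C1 = 3 (r>0 drops 1)
2. [ext C1·C2]  r_C1² + 34r_C1 − 111 = 0  ⇒  r_C1 = 3 (r>0 drops 1)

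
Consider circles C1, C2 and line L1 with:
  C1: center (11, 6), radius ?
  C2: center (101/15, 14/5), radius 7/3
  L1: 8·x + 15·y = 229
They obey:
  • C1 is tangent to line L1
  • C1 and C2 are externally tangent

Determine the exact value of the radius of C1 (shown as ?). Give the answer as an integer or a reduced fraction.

1. [C1‖L1]  r_C1² − 9 = 0  ⇒  r_C1 = 3 (r>0 drops 1)
2. [ext C1·C2]  r_C1² + (14/3)r_C1 − 23 = 0  ⇒  r_C1 = 3 (r>0 drops 1)

3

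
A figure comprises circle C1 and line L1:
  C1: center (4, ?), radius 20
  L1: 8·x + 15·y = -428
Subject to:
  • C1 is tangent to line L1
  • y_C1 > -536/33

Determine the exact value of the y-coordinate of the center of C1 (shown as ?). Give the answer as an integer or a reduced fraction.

-8

1. [C1‖L1]  y_C1² + (184/3)y_C1 + 1280/3 = 0  ⇒  y_C1 = -160/3 or -8
2. given y_C1 > -536/33: keep -8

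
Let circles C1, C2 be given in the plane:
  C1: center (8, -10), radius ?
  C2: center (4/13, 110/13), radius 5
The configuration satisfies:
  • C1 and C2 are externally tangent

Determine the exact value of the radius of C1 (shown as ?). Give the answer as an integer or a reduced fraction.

1. [ext C1·C2]  r_C1² + 10r_C1 − 375 = 0  ⇒  r_C1 = 15 (r>0 drops 1)

15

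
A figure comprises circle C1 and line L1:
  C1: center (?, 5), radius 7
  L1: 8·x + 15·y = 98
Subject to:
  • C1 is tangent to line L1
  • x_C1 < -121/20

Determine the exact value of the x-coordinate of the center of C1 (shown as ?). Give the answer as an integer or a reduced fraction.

1. [C1‖L1]  x_C1² − (23/4)x_C1 − 213 = 0  ⇒  x_C1 = -12 or 71/4
2. given x_C1 < -121/20: keep -12

-12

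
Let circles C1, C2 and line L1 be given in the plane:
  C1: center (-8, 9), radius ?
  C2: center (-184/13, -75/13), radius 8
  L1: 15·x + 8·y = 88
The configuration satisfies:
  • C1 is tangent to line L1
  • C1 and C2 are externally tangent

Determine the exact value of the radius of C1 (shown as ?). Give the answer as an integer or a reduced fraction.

8

1. [C1‖L1]  r_C1² − 64 = 0  ⇒  r_C1 = 8 (r>0 drops 1)
2. [ext C1·C2]  r_C1² + 16r_C1 − 192 = 0  ⇒  r_C1 = 8 (r>0 drops 1)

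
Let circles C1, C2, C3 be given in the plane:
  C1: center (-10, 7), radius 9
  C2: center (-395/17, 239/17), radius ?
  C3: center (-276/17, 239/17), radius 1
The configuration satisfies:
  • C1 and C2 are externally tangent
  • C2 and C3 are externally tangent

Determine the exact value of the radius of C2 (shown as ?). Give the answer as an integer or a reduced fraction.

1. [ext C1·C2]  r_C2² + 18r_C2 − 144 = 0  ⇒  r_C2 = 6 (r>0 drops 1)
2. [ext C2·C3]  r_C2² + 2r_C2 − 48 = 0  ⇒  r_C2 = 6 (r>0 drops 1)

6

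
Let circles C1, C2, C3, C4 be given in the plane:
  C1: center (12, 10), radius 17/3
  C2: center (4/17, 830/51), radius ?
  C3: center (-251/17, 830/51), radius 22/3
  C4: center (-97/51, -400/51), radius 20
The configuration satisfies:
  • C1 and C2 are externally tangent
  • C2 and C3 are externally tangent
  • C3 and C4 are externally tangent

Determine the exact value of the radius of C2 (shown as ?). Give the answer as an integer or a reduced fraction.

23/3

1. [ext C1·C2]  r_C2² + (34/3)r_C2 − 437/3 = 0  ⇒  r_C2 = 23/3 (r>0 drops 1)
2. [ext C2·C3]  r_C2² + (44/3)r_C2 − 1541/9 = 0  ⇒  r_C2 = 23/3 (r>0 drops 1)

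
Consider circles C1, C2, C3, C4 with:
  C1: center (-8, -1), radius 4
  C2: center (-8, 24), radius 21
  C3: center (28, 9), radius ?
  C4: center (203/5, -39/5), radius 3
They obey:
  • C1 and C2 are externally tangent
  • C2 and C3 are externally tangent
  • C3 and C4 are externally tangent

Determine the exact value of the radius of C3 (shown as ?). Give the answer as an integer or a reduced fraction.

1. [ext C2·C3]  r_C3² + 42r_C3 − 1080 = 0  ⇒  r_C3 = 18 (r>0 drops 1)
2. [ext C3·C4]  r_C3² + 6r_C3 − 432 = 0  ⇒  r_C3 = 18 (r>0 drops 1)

18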